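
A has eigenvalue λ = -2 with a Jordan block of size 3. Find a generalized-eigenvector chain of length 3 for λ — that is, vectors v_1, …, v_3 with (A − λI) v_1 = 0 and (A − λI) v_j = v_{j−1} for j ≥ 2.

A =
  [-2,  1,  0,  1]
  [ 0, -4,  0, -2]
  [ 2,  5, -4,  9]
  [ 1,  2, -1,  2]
A Jordan chain for λ = -2 of length 3:
v_1 = (1, -2, 5, 2)ᵀ
v_2 = (0, 0, 2, 1)ᵀ
v_3 = (1, 0, 0, 0)ᵀ

Let N = A − (-2)·I. We want v_3 with N^3 v_3 = 0 but N^2 v_3 ≠ 0; then v_{j-1} := N · v_j for j = 3, …, 2.

Pick v_3 = (1, 0, 0, 0)ᵀ.
Then v_2 = N · v_3 = (0, 0, 2, 1)ᵀ.
Then v_1 = N · v_2 = (1, -2, 5, 2)ᵀ.

Sanity check: (A − (-2)·I) v_1 = (0, 0, 0, 0)ᵀ = 0. ✓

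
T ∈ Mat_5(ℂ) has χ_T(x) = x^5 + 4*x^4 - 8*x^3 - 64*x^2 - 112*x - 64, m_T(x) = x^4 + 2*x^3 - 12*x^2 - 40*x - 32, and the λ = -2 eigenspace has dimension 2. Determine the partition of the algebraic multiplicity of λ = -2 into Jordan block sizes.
Block sizes for λ = -2: [3, 1]

Step 1 — from the characteristic polynomial, algebraic multiplicity of λ = -2 is 4. From dim ker(T − (-2)·I) = 2, there are exactly 2 Jordan blocks for λ = -2.
Step 2 — from the minimal polynomial, the factor (x + 2)^3 tells us the largest block for λ = -2 has size 3.
Step 3 — with total size 4, 2 blocks, and largest block 3, the block sizes (in nonincreasing order) are [3, 1].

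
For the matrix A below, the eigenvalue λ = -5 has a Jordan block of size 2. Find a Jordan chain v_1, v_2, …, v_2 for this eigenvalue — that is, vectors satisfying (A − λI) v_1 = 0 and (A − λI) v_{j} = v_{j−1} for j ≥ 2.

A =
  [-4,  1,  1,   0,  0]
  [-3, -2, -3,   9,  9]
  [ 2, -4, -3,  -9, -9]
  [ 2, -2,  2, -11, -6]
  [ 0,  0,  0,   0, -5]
A Jordan chain for λ = -5 of length 2:
v_1 = (1, -3, 2, 2, 0)ᵀ
v_2 = (1, 0, 0, 0, 0)ᵀ

Let N = A − (-5)·I. We want v_2 with N^2 v_2 = 0 but N^1 v_2 ≠ 0; then v_{j-1} := N · v_j for j = 2, …, 2.

Pick v_2 = (1, 0, 0, 0, 0)ᵀ.
Then v_1 = N · v_2 = (1, -3, 2, 2, 0)ᵀ.

Sanity check: (A − (-5)·I) v_1 = (0, 0, 0, 0, 0)ᵀ = 0. ✓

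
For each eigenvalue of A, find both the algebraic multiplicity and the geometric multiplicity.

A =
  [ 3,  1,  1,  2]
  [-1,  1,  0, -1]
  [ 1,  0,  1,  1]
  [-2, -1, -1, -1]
λ = 1: alg = 4, geom = 2

Step 1 — factor the characteristic polynomial to read off the algebraic multiplicities:
  χ_A(x) = (x - 1)^4

Step 2 — compute geometric multiplicities via the rank-nullity identity g(λ) = n − rank(A − λI):
  rank(A − (1)·I) = 2, so dim ker(A − (1)·I) = n − 2 = 2

Summary:
  λ = 1: algebraic multiplicity = 4, geometric multiplicity = 2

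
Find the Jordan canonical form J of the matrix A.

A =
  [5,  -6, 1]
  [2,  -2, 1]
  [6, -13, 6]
J_3(3)

The characteristic polynomial is
  det(x·I − A) = x^3 - 9*x^2 + 27*x - 27 = (x - 3)^3

Eigenvalues and multiplicities (the geometric multiplicity of λ is n − rank(A − λI), which equals the number of Jordan blocks for λ):
  λ = 3: algebraic multiplicity = 3, geometric multiplicity = 1

Determining the block sizes for each eigenvalue:
  λ = 3: one block (gm = 1), so the single block has size am = 3 → block sizes [3]

Assembling the blocks gives a Jordan form
J =
  [3, 1, 0]
  [0, 3, 1]
  [0, 0, 3]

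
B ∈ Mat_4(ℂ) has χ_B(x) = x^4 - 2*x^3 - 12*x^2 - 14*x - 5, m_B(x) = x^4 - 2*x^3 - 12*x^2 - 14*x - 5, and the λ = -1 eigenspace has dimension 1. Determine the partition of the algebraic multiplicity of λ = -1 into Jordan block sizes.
Block sizes for λ = -1: [3]

Step 1 — from the characteristic polynomial, algebraic multiplicity of λ = -1 is 3. From dim ker(B − (-1)·I) = 1, there are exactly 1 Jordan blocks for λ = -1.
Step 2 — from the minimal polynomial, the factor (x + 1)^3 tells us the largest block for λ = -1 has size 3.
Step 3 — with total size 3, 1 blocks, and largest block 3, the block sizes (in nonincreasing order) are [3].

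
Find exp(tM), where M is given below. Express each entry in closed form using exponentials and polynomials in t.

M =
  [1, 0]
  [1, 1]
e^{tM} =
  [exp(t), 0]
  [t*exp(t), exp(t)]

Strategy: write M = P · J · P⁻¹ where J is a Jordan canonical form, so e^{tM} = P · e^{tJ} · P⁻¹, and e^{tJ} can be computed block-by-block.

M has Jordan form
J =
  [1, 1]
  [0, 1]
(up to reordering of blocks).

Per-block formulas:
  For a 2×2 Jordan block J_2(1): exp(t · J_2(1)) = e^(1t)·(I + t·N), where N is the 2×2 nilpotent shift.

After assembling e^{tJ} and conjugating by P, we get:

e^{tM} =
  [exp(t), 0]
  [t*exp(t), exp(t)]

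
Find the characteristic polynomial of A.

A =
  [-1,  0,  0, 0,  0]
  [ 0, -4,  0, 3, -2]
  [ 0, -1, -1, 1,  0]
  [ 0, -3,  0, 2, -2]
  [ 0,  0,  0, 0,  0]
x^5 + 4*x^4 + 6*x^3 + 4*x^2 + x

Expanding det(x·I − A) (e.g. by cofactor expansion or by noting that A is similar to its Jordan form J, which has the same characteristic polynomial as A) gives
  χ_A(x) = x^5 + 4*x^4 + 6*x^3 + 4*x^2 + x
which factors as x*(x + 1)^4. The eigenvalues (with algebraic multiplicities) are λ = -1 with multiplicity 4, λ = 0 with multiplicity 1.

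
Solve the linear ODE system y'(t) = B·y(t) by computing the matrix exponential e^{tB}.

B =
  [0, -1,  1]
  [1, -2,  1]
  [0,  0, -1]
e^{tB} =
  [t*exp(-t) + exp(-t), -t*exp(-t), t*exp(-t)]
  [t*exp(-t), -t*exp(-t) + exp(-t), t*exp(-t)]
  [0, 0, exp(-t)]

Strategy: write B = P · J · P⁻¹ where J is a Jordan canonical form, so e^{tB} = P · e^{tJ} · P⁻¹, and e^{tJ} can be computed block-by-block.

B has Jordan form
J =
  [-1,  1,  0]
  [ 0, -1,  0]
  [ 0,  0, -1]
(up to reordering of blocks).

Per-block formulas:
  For a 2×2 Jordan block J_2(-1): exp(t · J_2(-1)) = e^(-1t)·(I + t·N), where N is the 2×2 nilpotent shift.
  For a 1×1 block at λ = -1: exp(t · [-1]) = [e^(-1t)].

After assembling e^{tJ} and conjugating by P, we get:

e^{tB} =
  [t*exp(-t) + exp(-t), -t*exp(-t), t*exp(-t)]
  [t*exp(-t), -t*exp(-t) + exp(-t), t*exp(-t)]
  [0, 0, exp(-t)]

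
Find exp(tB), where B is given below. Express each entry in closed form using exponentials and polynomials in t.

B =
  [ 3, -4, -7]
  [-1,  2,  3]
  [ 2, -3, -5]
e^{tB} =
  [-t^2/2 + 3*t + 1, t^2/2 - 4*t, t^2 - 7*t]
  [t^2/2 - t, -t^2/2 + 2*t + 1, -t^2 + 3*t]
  [-t^2/2 + 2*t, t^2/2 - 3*t, t^2 - 5*t + 1]

Strategy: write B = P · J · P⁻¹ where J is a Jordan canonical form, so e^{tB} = P · e^{tJ} · P⁻¹, and e^{tJ} can be computed block-by-block.

B has Jordan form
J =
  [0, 1, 0]
  [0, 0, 1]
  [0, 0, 0]
(up to reordering of blocks).

Per-block formulas:
  For a 3×3 Jordan block J_3(0): exp(t · J_3(0)) = e^(0t)·(I + t·N + (t^2/2)·N^2), where N is the 3×3 nilpotent shift.

After assembling e^{tJ} and conjugating by P, we get:

e^{tB} =
  [-t^2/2 + 3*t + 1, t^2/2 - 4*t, t^2 - 7*t]
  [t^2/2 - t, -t^2/2 + 2*t + 1, -t^2 + 3*t]
  [-t^2/2 + 2*t, t^2/2 - 3*t, t^2 - 5*t + 1]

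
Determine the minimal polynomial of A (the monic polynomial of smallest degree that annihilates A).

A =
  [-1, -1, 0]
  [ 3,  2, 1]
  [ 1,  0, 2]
x^3 - 3*x^2 + 3*x - 1

The characteristic polynomial is χ_A(x) = (x - 1)^3, so the eigenvalues are known. The minimal polynomial is
  m_A(x) = Π_λ (x − λ)^{k_λ}
where k_λ is the size of the *largest* Jordan block for λ (equivalently, the smallest k with (A − λI)^k v = 0 for every generalised eigenvector v of λ).

  λ = 1: largest Jordan block has size 3, contributing (x − 1)^3

So m_A(x) = (x - 1)^3 = x^3 - 3*x^2 + 3*x - 1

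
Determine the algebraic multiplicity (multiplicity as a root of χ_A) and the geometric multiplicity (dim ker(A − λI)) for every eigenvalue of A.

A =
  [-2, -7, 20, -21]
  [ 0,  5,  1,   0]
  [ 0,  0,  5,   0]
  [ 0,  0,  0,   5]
λ = -2: alg = 1, geom = 1; λ = 5: alg = 3, geom = 2

Step 1 — factor the characteristic polynomial to read off the algebraic multiplicities:
  χ_A(x) = (x - 5)^3*(x + 2)

Step 2 — compute geometric multiplicities via the rank-nullity identity g(λ) = n − rank(A − λI):
  rank(A − (-2)·I) = 3, so dim ker(A − (-2)·I) = n − 3 = 1
  rank(A − (5)·I) = 2, so dim ker(A − (5)·I) = n − 2 = 2

Summary:
  λ = -2: algebraic multiplicity = 1, geometric multiplicity = 1
  λ = 5: algebraic multiplicity = 3, geometric multiplicity = 2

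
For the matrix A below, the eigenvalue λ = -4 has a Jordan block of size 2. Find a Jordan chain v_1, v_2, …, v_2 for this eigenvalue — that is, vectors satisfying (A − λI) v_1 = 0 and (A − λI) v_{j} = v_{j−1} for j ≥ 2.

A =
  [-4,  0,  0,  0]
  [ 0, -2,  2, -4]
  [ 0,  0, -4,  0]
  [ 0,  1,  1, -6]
A Jordan chain for λ = -4 of length 2:
v_1 = (0, 2, 0, 1)ᵀ
v_2 = (0, 1, 0, 0)ᵀ

Let N = A − (-4)·I. We want v_2 with N^2 v_2 = 0 but N^1 v_2 ≠ 0; then v_{j-1} := N · v_j for j = 2, …, 2.

Pick v_2 = (0, 1, 0, 0)ᵀ.
Then v_1 = N · v_2 = (0, 2, 0, 1)ᵀ.

Sanity check: (A − (-4)·I) v_1 = (0, 0, 0, 0)ᵀ = 0. ✓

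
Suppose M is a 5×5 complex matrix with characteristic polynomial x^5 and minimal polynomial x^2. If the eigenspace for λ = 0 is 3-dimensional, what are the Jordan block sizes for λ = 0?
Block sizes for λ = 0: [2, 2, 1]

Step 1 — from the characteristic polynomial, algebraic multiplicity of λ = 0 is 5. From dim ker(M − (0)·I) = 3, there are exactly 3 Jordan blocks for λ = 0.
Step 2 — from the minimal polynomial, the factor (x − 0)^2 tells us the largest block for λ = 0 has size 2.
Step 3 — with total size 5, 3 blocks, and largest block 2, the block sizes (in nonincreasing order) are [2, 2, 1].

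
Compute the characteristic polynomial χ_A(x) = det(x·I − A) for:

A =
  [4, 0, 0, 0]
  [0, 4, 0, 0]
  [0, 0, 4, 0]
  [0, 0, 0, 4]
x^4 - 16*x^3 + 96*x^2 - 256*x + 256

Expanding det(x·I − A) (e.g. by cofactor expansion or by noting that A is similar to its Jordan form J, which has the same characteristic polynomial as A) gives
  χ_A(x) = x^4 - 16*x^3 + 96*x^2 - 256*x + 256
which factors as (x - 4)^4. The eigenvalues (with algebraic multiplicities) are λ = 4 with multiplicity 4.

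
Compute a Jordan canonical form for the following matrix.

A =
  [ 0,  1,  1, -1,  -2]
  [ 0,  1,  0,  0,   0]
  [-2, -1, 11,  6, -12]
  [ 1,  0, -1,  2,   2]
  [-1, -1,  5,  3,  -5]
J_2(1) ⊕ J_2(1) ⊕ J_1(5)

The characteristic polynomial is
  det(x·I − A) = x^5 - 9*x^4 + 26*x^3 - 34*x^2 + 21*x - 5 = (x - 5)*(x - 1)^4

Eigenvalues and multiplicities (the geometric multiplicity of λ is n − rank(A − λI), which equals the number of Jordan blocks for λ):
  λ = 1: algebraic multiplicity = 4, geometric multiplicity = 2
  λ = 5: algebraic multiplicity = 1, geometric multiplicity = 1

Determining the block sizes for each eigenvalue:
  λ = 1: with am = 4 and gm = 2, the partition is not yet determined (e.g. several partitions of 4 into 2 parts exist). Let N = A − (1)·I. Computing rank(N^1) = 3, rank(N^2) = 1; the number of blocks of size ≥ j is rank(N^{j−1}) − rank(N^j), giving [2, 2]. So we have 2 block(s) of size 2 → block sizes [2, 2]
  λ = 5: one block (gm = 1), so the single block has size am = 1 → block sizes [1]

Assembling the blocks gives a Jordan form
J =
  [1, 1, 0, 0, 0]
  [0, 1, 0, 0, 0]
  [0, 0, 1, 1, 0]
  [0, 0, 0, 1, 0]
  [0, 0, 0, 0, 5]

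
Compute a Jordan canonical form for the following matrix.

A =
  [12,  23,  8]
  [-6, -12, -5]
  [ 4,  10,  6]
J_3(2)

The characteristic polynomial is
  det(x·I − A) = x^3 - 6*x^2 + 12*x - 8 = (x - 2)^3

Eigenvalues and multiplicities (the geometric multiplicity of λ is n − rank(A − λI), which equals the number of Jordan blocks for λ):
  λ = 2: algebraic multiplicity = 3, geometric multiplicity = 1

Determining the block sizes for each eigenvalue:
  λ = 2: one block (gm = 1), so the single block has size am = 3 → block sizes [3]

Assembling the blocks gives a Jordan form
J =
  [2, 1, 0]
  [0, 2, 1]
  [0, 0, 2]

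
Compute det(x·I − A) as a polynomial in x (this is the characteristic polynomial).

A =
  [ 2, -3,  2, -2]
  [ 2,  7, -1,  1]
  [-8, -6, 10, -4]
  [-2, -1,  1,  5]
x^4 - 24*x^3 + 216*x^2 - 864*x + 1296

Expanding det(x·I − A) (e.g. by cofactor expansion or by noting that A is similar to its Jordan form J, which has the same characteristic polynomial as A) gives
  χ_A(x) = x^4 - 24*x^3 + 216*x^2 - 864*x + 1296
which factors as (x - 6)^4. The eigenvalues (with algebraic multiplicities) are λ = 6 with multiplicity 4.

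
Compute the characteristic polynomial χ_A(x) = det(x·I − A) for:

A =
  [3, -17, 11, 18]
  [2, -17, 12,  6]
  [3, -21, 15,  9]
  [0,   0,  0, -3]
x^4 + 2*x^3 - 11*x^2 - 12*x + 36

Expanding det(x·I − A) (e.g. by cofactor expansion or by noting that A is similar to its Jordan form J, which has the same characteristic polynomial as A) gives
  χ_A(x) = x^4 + 2*x^3 - 11*x^2 - 12*x + 36
which factors as (x - 2)^2*(x + 3)^2. The eigenvalues (with algebraic multiplicities) are λ = -3 with multiplicity 2, λ = 2 with multiplicity 2.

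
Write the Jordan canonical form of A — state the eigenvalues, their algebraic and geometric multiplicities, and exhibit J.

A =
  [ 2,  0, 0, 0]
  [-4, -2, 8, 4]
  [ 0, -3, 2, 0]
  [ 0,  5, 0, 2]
J_2(0) ⊕ J_1(2) ⊕ J_1(2)

The characteristic polynomial is
  det(x·I − A) = x^4 - 4*x^3 + 4*x^2 = x^2*(x - 2)^2

Eigenvalues and multiplicities (the geometric multiplicity of λ is n − rank(A − λI), which equals the number of Jordan blocks for λ):
  λ = 0: algebraic multiplicity = 2, geometric multiplicity = 1
  λ = 2: algebraic multiplicity = 2, geometric multiplicity = 2

Determining the block sizes for each eigenvalue:
  λ = 0: one block (gm = 1), so the single block has size am = 2 → block sizes [2]
  λ = 2: gm = am = 2, so every block has size 1 → block sizes [1, 1]

Assembling the blocks gives a Jordan form
J =
  [0, 1, 0, 0]
  [0, 0, 0, 0]
  [0, 0, 2, 0]
  [0, 0, 0, 2]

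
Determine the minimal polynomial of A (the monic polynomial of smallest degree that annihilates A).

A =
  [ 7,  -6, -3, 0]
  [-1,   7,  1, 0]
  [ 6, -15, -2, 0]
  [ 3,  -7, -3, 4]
x^3 - 12*x^2 + 48*x - 64

The characteristic polynomial is χ_A(x) = (x - 4)^4, so the eigenvalues are known. The minimal polynomial is
  m_A(x) = Π_λ (x − λ)^{k_λ}
where k_λ is the size of the *largest* Jordan block for λ (equivalently, the smallest k with (A − λI)^k v = 0 for every generalised eigenvector v of λ).

  λ = 4: largest Jordan block has size 3, contributing (x − 4)^3

So m_A(x) = (x - 4)^3 = x^3 - 12*x^2 + 48*x - 64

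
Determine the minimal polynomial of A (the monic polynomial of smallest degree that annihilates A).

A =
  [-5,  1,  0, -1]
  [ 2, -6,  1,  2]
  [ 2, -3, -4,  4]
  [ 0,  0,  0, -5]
x^3 + 15*x^2 + 75*x + 125

The characteristic polynomial is χ_A(x) = (x + 5)^4, so the eigenvalues are known. The minimal polynomial is
  m_A(x) = Π_λ (x − λ)^{k_λ}
where k_λ is the size of the *largest* Jordan block for λ (equivalently, the smallest k with (A − λI)^k v = 0 for every generalised eigenvector v of λ).

  λ = -5: largest Jordan block has size 3, contributing (x + 5)^3

So m_A(x) = (x + 5)^3 = x^3 + 15*x^2 + 75*x + 125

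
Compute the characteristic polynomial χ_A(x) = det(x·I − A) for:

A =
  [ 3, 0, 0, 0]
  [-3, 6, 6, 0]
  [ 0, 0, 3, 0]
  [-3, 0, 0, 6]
x^4 - 18*x^3 + 117*x^2 - 324*x + 324

Expanding det(x·I − A) (e.g. by cofactor expansion or by noting that A is similar to its Jordan form J, which has the same characteristic polynomial as A) gives
  χ_A(x) = x^4 - 18*x^3 + 117*x^2 - 324*x + 324
which factors as (x - 6)^2*(x - 3)^2. The eigenvalues (with algebraic multiplicities) are λ = 3 with multiplicity 2, λ = 6 with multiplicity 2.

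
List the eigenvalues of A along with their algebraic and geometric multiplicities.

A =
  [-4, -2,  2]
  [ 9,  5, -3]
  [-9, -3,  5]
λ = 2: alg = 3, geom = 2

Step 1 — factor the characteristic polynomial to read off the algebraic multiplicities:
  χ_A(x) = (x - 2)^3

Step 2 — compute geometric multiplicities via the rank-nullity identity g(λ) = n − rank(A − λI):
  rank(A − (2)·I) = 1, so dim ker(A − (2)·I) = n − 1 = 2

Summary:
  λ = 2: algebraic multiplicity = 3, geometric multiplicity = 2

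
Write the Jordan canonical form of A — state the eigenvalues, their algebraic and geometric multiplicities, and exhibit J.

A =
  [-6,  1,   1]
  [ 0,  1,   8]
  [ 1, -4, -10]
J_3(-5)

The characteristic polynomial is
  det(x·I − A) = x^3 + 15*x^2 + 75*x + 125 = (x + 5)^3

Eigenvalues and multiplicities (the geometric multiplicity of λ is n − rank(A − λI), which equals the number of Jordan blocks for λ):
  λ = -5: algebraic multiplicity = 3, geometric multiplicity = 1

Determining the block sizes for each eigenvalue:
  λ = -5: one block (gm = 1), so the single block has size am = 3 → block sizes [3]

Assembling the blocks gives a Jordan form
J =
  [-5,  1,  0]
  [ 0, -5,  1]
  [ 0,  0, -5]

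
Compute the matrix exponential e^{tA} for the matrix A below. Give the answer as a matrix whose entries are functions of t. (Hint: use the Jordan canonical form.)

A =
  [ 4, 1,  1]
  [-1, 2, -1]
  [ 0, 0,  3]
e^{tA} =
  [t*exp(3*t) + exp(3*t), t*exp(3*t), t*exp(3*t)]
  [-t*exp(3*t), -t*exp(3*t) + exp(3*t), -t*exp(3*t)]
  [0, 0, exp(3*t)]

Strategy: write A = P · J · P⁻¹ where J is a Jordan canonical form, so e^{tA} = P · e^{tJ} · P⁻¹, and e^{tJ} can be computed block-by-block.

A has Jordan form
J =
  [3, 1, 0]
  [0, 3, 0]
  [0, 0, 3]
(up to reordering of blocks).

Per-block formulas:
  For a 1×1 block at λ = 3: exp(t · [3]) = [e^(3t)].
  For a 2×2 Jordan block J_2(3): exp(t · J_2(3)) = e^(3t)·(I + t·N), where N is the 2×2 nilpotent shift.

After assembling e^{tJ} and conjugating by P, we get:

e^{tA} =
  [t*exp(3*t) + exp(3*t), t*exp(3*t), t*exp(3*t)]
  [-t*exp(3*t), -t*exp(3*t) + exp(3*t), -t*exp(3*t)]
  [0, 0, exp(3*t)]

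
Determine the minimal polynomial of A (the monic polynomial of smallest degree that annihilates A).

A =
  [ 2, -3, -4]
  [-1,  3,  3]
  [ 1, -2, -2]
x^3 - 3*x^2 + 3*x - 1

The characteristic polynomial is χ_A(x) = (x - 1)^3, so the eigenvalues are known. The minimal polynomial is
  m_A(x) = Π_λ (x − λ)^{k_λ}
where k_λ is the size of the *largest* Jordan block for λ (equivalently, the smallest k with (A − λI)^k v = 0 for every generalised eigenvector v of λ).

  λ = 1: largest Jordan block has size 3, contributing (x − 1)^3

So m_A(x) = (x - 1)^3 = x^3 - 3*x^2 + 3*x - 1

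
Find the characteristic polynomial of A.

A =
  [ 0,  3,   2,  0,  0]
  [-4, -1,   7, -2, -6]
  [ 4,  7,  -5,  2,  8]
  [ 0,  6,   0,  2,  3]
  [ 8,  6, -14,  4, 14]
x^5 - 10*x^4 + 40*x^3 - 80*x^2 + 80*x - 32

Expanding det(x·I − A) (e.g. by cofactor expansion or by noting that A is similar to its Jordan form J, which has the same characteristic polynomial as A) gives
  χ_A(x) = x^5 - 10*x^4 + 40*x^3 - 80*x^2 + 80*x - 32
which factors as (x - 2)^5. The eigenvalues (with algebraic multiplicities) are λ = 2 with multiplicity 5.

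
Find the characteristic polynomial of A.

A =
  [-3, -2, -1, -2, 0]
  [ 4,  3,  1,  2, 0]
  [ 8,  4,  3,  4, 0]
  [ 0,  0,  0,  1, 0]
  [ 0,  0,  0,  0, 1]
x^5 - 5*x^4 + 10*x^3 - 10*x^2 + 5*x - 1

Expanding det(x·I − A) (e.g. by cofactor expansion or by noting that A is similar to its Jordan form J, which has the same characteristic polynomial as A) gives
  χ_A(x) = x^5 - 5*x^4 + 10*x^3 - 10*x^2 + 5*x - 1
which factors as (x - 1)^5. The eigenvalues (with algebraic multiplicities) are λ = 1 with multiplicity 5.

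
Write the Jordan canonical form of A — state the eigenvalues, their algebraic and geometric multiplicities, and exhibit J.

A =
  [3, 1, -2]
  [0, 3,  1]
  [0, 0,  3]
J_3(3)

The characteristic polynomial is
  det(x·I − A) = x^3 - 9*x^2 + 27*x - 27 = (x - 3)^3

Eigenvalues and multiplicities (the geometric multiplicity of λ is n − rank(A − λI), which equals the number of Jordan blocks for λ):
  λ = 3: algebraic multiplicity = 3, geometric multiplicity = 1

Determining the block sizes for each eigenvalue:
  λ = 3: one block (gm = 1), so the single block has size am = 3 → block sizes [3]

Assembling the blocks gives a Jordan form
J =
  [3, 1, 0]
  [0, 3, 1]
  [0, 0, 3]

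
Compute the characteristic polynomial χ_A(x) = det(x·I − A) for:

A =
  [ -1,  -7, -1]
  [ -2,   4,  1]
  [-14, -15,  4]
x^3 - 7*x^2 - 5*x + 75

Expanding det(x·I − A) (e.g. by cofactor expansion or by noting that A is similar to its Jordan form J, which has the same characteristic polynomial as A) gives
  χ_A(x) = x^3 - 7*x^2 - 5*x + 75
which factors as (x - 5)^2*(x + 3). The eigenvalues (with algebraic multiplicities) are λ = -3 with multiplicity 1, λ = 5 with multiplicity 2.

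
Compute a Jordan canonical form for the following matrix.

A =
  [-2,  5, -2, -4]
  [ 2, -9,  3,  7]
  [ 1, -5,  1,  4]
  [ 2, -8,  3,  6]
J_3(-1) ⊕ J_1(-1)

The characteristic polynomial is
  det(x·I − A) = x^4 + 4*x^3 + 6*x^2 + 4*x + 1 = (x + 1)^4

Eigenvalues and multiplicities (the geometric multiplicity of λ is n − rank(A − λI), which equals the number of Jordan blocks for λ):
  λ = -1: algebraic multiplicity = 4, geometric multiplicity = 2

Determining the block sizes for each eigenvalue:
  λ = -1: with am = 4 and gm = 2, the partition is not yet determined (e.g. several partitions of 4 into 2 parts exist). Let N = A − (-1)·I. Computing rank(N^1) = 2, rank(N^2) = 1, rank(N^3) = 0; the number of blocks of size ≥ j is rank(N^{j−1}) − rank(N^j), giving [2, 1, 1]. So we have 1 block(s) of size 3, 1 block(s) of size 1 → block sizes [3, 1]

Assembling the blocks gives a Jordan form
J =
  [-1,  1,  0,  0]
  [ 0, -1,  1,  0]
  [ 0,  0, -1,  0]
  [ 0,  0,  0, -1]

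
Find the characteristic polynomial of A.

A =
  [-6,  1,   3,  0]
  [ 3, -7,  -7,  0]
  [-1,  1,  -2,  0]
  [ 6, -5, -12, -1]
x^4 + 16*x^3 + 90*x^2 + 200*x + 125

Expanding det(x·I − A) (e.g. by cofactor expansion or by noting that A is similar to its Jordan form J, which has the same characteristic polynomial as A) gives
  χ_A(x) = x^4 + 16*x^3 + 90*x^2 + 200*x + 125
which factors as (x + 1)*(x + 5)^3. The eigenvalues (with algebraic multiplicities) are λ = -5 with multiplicity 3, λ = -1 with multiplicity 1.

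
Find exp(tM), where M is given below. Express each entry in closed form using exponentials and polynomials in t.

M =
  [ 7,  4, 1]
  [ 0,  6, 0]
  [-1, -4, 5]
e^{tM} =
  [t*exp(6*t) + exp(6*t), 4*t*exp(6*t), t*exp(6*t)]
  [0, exp(6*t), 0]
  [-t*exp(6*t), -4*t*exp(6*t), -t*exp(6*t) + exp(6*t)]

Strategy: write M = P · J · P⁻¹ where J is a Jordan canonical form, so e^{tM} = P · e^{tJ} · P⁻¹, and e^{tJ} can be computed block-by-block.

M has Jordan form
J =
  [6, 1, 0]
  [0, 6, 0]
  [0, 0, 6]
(up to reordering of blocks).

Per-block formulas:
  For a 1×1 block at λ = 6: exp(t · [6]) = [e^(6t)].
  For a 2×2 Jordan block J_2(6): exp(t · J_2(6)) = e^(6t)·(I + t·N), where N is the 2×2 nilpotent shift.

After assembling e^{tJ} and conjugating by P, we get:

e^{tM} =
  [t*exp(6*t) + exp(6*t), 4*t*exp(6*t), t*exp(6*t)]
  [0, exp(6*t), 0]
  [-t*exp(6*t), -4*t*exp(6*t), -t*exp(6*t) + exp(6*t)]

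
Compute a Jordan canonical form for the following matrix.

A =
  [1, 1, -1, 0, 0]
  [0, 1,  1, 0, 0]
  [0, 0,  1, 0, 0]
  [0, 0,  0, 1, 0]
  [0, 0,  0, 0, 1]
J_3(1) ⊕ J_1(1) ⊕ J_1(1)

The characteristic polynomial is
  det(x·I − A) = x^5 - 5*x^4 + 10*x^3 - 10*x^2 + 5*x - 1 = (x - 1)^5

Eigenvalues and multiplicities (the geometric multiplicity of λ is n − rank(A − λI), which equals the number of Jordan blocks for λ):
  λ = 1: algebraic multiplicity = 5, geometric multiplicity = 3

Determining the block sizes for each eigenvalue:
  λ = 1: with am = 5 and gm = 3, the partition is not yet determined (e.g. several partitions of 5 into 3 parts exist). Let N = A − (1)·I. Computing rank(N^1) = 2, rank(N^2) = 1, rank(N^3) = 0; the number of blocks of size ≥ j is rank(N^{j−1}) − rank(N^j), giving [3, 1, 1]. So we have 1 block(s) of size 3, 2 block(s) of size 1 → block sizes [3, 1, 1]

Assembling the blocks gives a Jordan form
J =
  [1, 1, 0, 0, 0]
  [0, 1, 1, 0, 0]
  [0, 0, 1, 0, 0]
  [0, 0, 0, 1, 0]
  [0, 0, 0, 0, 1]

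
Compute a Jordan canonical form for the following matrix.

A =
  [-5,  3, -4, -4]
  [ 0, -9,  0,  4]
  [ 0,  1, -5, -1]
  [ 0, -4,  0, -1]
J_2(-5) ⊕ J_2(-5)

The characteristic polynomial is
  det(x·I − A) = x^4 + 20*x^3 + 150*x^2 + 500*x + 625 = (x + 5)^4

Eigenvalues and multiplicities (the geometric multiplicity of λ is n − rank(A − λI), which equals the number of Jordan blocks for λ):
  λ = -5: algebraic multiplicity = 4, geometric multiplicity = 2

Determining the block sizes for each eigenvalue:
  λ = -5: with am = 4 and gm = 2, the partition is not yet determined (e.g. several partitions of 4 into 2 parts exist). Let N = A − (-5)·I. Computing rank(N^1) = 2, rank(N^2) = 0; the number of blocks of size ≥ j is rank(N^{j−1}) − rank(N^j), giving [2, 2]. So we have 2 block(s) of size 2 → block sizes [2, 2]

Assembling the blocks gives a Jordan form
J =
  [-5,  1,  0,  0]
  [ 0, -5,  0,  0]
  [ 0,  0, -5,  1]
  [ 0,  0,  0, -5]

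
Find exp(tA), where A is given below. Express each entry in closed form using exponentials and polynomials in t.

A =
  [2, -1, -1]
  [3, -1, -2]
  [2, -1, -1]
e^{tA} =
  [-t^2/2 + 2*t + 1, -t, t^2/2 - t]
  [-t^2/2 + 3*t, 1 - t, t^2/2 - 2*t]
  [-t^2/2 + 2*t, -t, t^2/2 - t + 1]

Strategy: write A = P · J · P⁻¹ where J is a Jordan canonical form, so e^{tA} = P · e^{tJ} · P⁻¹, and e^{tJ} can be computed block-by-block.

A has Jordan form
J =
  [0, 1, 0]
  [0, 0, 1]
  [0, 0, 0]
(up to reordering of blocks).

Per-block formulas:
  For a 3×3 Jordan block J_3(0): exp(t · J_3(0)) = e^(0t)·(I + t·N + (t^2/2)·N^2), where N is the 3×3 nilpotent shift.

After assembling e^{tJ} and conjugating by P, we get:

e^{tA} =
  [-t^2/2 + 2*t + 1, -t, t^2/2 - t]
  [-t^2/2 + 3*t, 1 - t, t^2/2 - 2*t]
  [-t^2/2 + 2*t, -t, t^2/2 - t + 1]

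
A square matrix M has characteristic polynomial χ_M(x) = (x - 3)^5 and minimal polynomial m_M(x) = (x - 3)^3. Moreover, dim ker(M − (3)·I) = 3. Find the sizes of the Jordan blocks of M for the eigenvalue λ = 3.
Block sizes for λ = 3: [3, 1, 1]

Step 1 — from the characteristic polynomial, algebraic multiplicity of λ = 3 is 5. From dim ker(M − (3)·I) = 3, there are exactly 3 Jordan blocks for λ = 3.
Step 2 — from the minimal polynomial, the factor (x − 3)^3 tells us the largest block for λ = 3 has size 3.
Step 3 — with total size 5, 3 blocks, and largest block 3, the block sizes (in nonincreasing order) are [3, 1, 1].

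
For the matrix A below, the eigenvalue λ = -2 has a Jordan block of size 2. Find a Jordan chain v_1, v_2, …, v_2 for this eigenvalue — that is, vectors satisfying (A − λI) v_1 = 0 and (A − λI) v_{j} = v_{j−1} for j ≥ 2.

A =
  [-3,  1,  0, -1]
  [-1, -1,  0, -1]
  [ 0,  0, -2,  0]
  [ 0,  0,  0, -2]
A Jordan chain for λ = -2 of length 2:
v_1 = (-1, -1, 0, 0)ᵀ
v_2 = (1, 0, 0, 0)ᵀ

Let N = A − (-2)·I. We want v_2 with N^2 v_2 = 0 but N^1 v_2 ≠ 0; then v_{j-1} := N · v_j for j = 2, …, 2.

Pick v_2 = (1, 0, 0, 0)ᵀ.
Then v_1 = N · v_2 = (-1, -1, 0, 0)ᵀ.

Sanity check: (A − (-2)·I) v_1 = (0, 0, 0, 0)ᵀ = 0. ✓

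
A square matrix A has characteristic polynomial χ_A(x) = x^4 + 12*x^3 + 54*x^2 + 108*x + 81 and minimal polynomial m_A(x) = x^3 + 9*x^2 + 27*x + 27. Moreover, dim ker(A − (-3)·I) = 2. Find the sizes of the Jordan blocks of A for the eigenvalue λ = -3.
Block sizes for λ = -3: [3, 1]

Step 1 — from the characteristic polynomial, algebraic multiplicity of λ = -3 is 4. From dim ker(A − (-3)·I) = 2, there are exactly 2 Jordan blocks for λ = -3.
Step 2 — from the minimal polynomial, the factor (x + 3)^3 tells us the largest block for λ = -3 has size 3.
Step 3 — with total size 4, 2 blocks, and largest block 3, the block sizes (in nonincreasing order) are [3, 1].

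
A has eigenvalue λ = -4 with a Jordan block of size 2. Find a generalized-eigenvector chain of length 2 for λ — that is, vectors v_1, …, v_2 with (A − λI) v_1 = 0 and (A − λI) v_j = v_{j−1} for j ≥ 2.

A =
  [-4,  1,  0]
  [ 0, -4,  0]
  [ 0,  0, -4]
A Jordan chain for λ = -4 of length 2:
v_1 = (1, 0, 0)ᵀ
v_2 = (0, 1, 0)ᵀ

Let N = A − (-4)·I. We want v_2 with N^2 v_2 = 0 but N^1 v_2 ≠ 0; then v_{j-1} := N · v_j for j = 2, …, 2.

Pick v_2 = (0, 1, 0)ᵀ.
Then v_1 = N · v_2 = (1, 0, 0)ᵀ.

Sanity check: (A − (-4)·I) v_1 = (0, 0, 0)ᵀ = 0. ✓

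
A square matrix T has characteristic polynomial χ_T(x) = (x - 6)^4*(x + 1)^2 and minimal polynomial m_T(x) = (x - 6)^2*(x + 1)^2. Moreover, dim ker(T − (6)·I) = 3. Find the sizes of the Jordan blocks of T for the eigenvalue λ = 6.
Block sizes for λ = 6: [2, 1, 1]

Step 1 — from the characteristic polynomial, algebraic multiplicity of λ = 6 is 4. From dim ker(T − (6)·I) = 3, there are exactly 3 Jordan blocks for λ = 6.
Step 2 — from the minimal polynomial, the factor (x − 6)^2 tells us the largest block for λ = 6 has size 2.
Step 3 — with total size 4, 3 blocks, and largest block 2, the block sizes (in nonincreasing order) are [2, 1, 1].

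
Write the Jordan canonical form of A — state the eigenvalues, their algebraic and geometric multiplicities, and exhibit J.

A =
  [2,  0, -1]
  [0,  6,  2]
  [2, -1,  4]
J_3(4)

The characteristic polynomial is
  det(x·I − A) = x^3 - 12*x^2 + 48*x - 64 = (x - 4)^3

Eigenvalues and multiplicities (the geometric multiplicity of λ is n − rank(A − λI), which equals the number of Jordan blocks for λ):
  λ = 4: algebraic multiplicity = 3, geometric multiplicity = 1

Determining the block sizes for each eigenvalue:
  λ = 4: one block (gm = 1), so the single block has size am = 3 → block sizes [3]

Assembling the blocks gives a Jordan form
J =
  [4, 1, 0]
  [0, 4, 1]
  [0, 0, 4]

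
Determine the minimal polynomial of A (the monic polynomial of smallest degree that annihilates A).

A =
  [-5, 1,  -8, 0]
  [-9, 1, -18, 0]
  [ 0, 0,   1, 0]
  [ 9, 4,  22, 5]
x^4 - 2*x^3 - 15*x^2 - 4*x + 20

The characteristic polynomial is χ_A(x) = (x - 5)*(x - 1)*(x + 2)^2, so the eigenvalues are known. The minimal polynomial is
  m_A(x) = Π_λ (x − λ)^{k_λ}
where k_λ is the size of the *largest* Jordan block for λ (equivalently, the smallest k with (A − λI)^k v = 0 for every generalised eigenvector v of λ).

  λ = -2: largest Jordan block has size 2, contributing (x + 2)^2
  λ = 1: largest Jordan block has size 1, contributing (x − 1)
  λ = 5: largest Jordan block has size 1, contributing (x − 5)

So m_A(x) = (x - 5)*(x - 1)*(x + 2)^2 = x^4 - 2*x^3 - 15*x^2 - 4*x + 20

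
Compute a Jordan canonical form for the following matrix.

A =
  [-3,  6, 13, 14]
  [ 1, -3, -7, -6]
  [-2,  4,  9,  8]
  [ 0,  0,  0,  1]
J_3(1) ⊕ J_1(1)

The characteristic polynomial is
  det(x·I − A) = x^4 - 4*x^3 + 6*x^2 - 4*x + 1 = (x - 1)^4

Eigenvalues and multiplicities (the geometric multiplicity of λ is n − rank(A − λI), which equals the number of Jordan blocks for λ):
  λ = 1: algebraic multiplicity = 4, geometric multiplicity = 2

Determining the block sizes for each eigenvalue:
  λ = 1: with am = 4 and gm = 2, the partition is not yet determined (e.g. several partitions of 4 into 2 parts exist). Let N = A − (1)·I. Computing rank(N^1) = 2, rank(N^2) = 1, rank(N^3) = 0; the number of blocks of size ≥ j is rank(N^{j−1}) − rank(N^j), giving [2, 1, 1]. So we have 1 block(s) of size 3, 1 block(s) of size 1 → block sizes [3, 1]

Assembling the blocks gives a Jordan form
J =
  [1, 1, 0, 0]
  [0, 1, 1, 0]
  [0, 0, 1, 0]
  [0, 0, 0, 1]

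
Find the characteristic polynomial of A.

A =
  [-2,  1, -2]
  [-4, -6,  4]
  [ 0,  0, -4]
x^3 + 12*x^2 + 48*x + 64

Expanding det(x·I − A) (e.g. by cofactor expansion or by noting that A is similar to its Jordan form J, which has the same characteristic polynomial as A) gives
  χ_A(x) = x^3 + 12*x^2 + 48*x + 64
which factors as (x + 4)^3. The eigenvalues (with algebraic multiplicities) are λ = -4 with multiplicity 3.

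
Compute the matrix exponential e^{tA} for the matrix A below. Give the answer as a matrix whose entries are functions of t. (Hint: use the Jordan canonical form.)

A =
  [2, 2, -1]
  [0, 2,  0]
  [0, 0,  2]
e^{tA} =
  [exp(2*t), 2*t*exp(2*t), -t*exp(2*t)]
  [0, exp(2*t), 0]
  [0, 0, exp(2*t)]

Strategy: write A = P · J · P⁻¹ where J is a Jordan canonical form, so e^{tA} = P · e^{tJ} · P⁻¹, and e^{tJ} can be computed block-by-block.

A has Jordan form
J =
  [2, 1, 0]
  [0, 2, 0]
  [0, 0, 2]
(up to reordering of blocks).

Per-block formulas:
  For a 1×1 block at λ = 2: exp(t · [2]) = [e^(2t)].
  For a 2×2 Jordan block J_2(2): exp(t · J_2(2)) = e^(2t)·(I + t·N), where N is the 2×2 nilpotent shift.

After assembling e^{tJ} and conjugating by P, we get:

e^{tA} =
  [exp(2*t), 2*t*exp(2*t), -t*exp(2*t)]
  [0, exp(2*t), 0]
  [0, 0, exp(2*t)]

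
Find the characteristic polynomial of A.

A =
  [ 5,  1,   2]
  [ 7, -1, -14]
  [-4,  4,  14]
x^3 - 18*x^2 + 108*x - 216

Expanding det(x·I − A) (e.g. by cofactor expansion or by noting that A is similar to its Jordan form J, which has the same characteristic polynomial as A) gives
  χ_A(x) = x^3 - 18*x^2 + 108*x - 216
which factors as (x - 6)^3. The eigenvalues (with algebraic multiplicities) are λ = 6 with multiplicity 3.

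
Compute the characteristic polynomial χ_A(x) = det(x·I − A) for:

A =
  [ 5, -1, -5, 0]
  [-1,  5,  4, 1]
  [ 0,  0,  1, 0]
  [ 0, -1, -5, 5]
x^4 - 16*x^3 + 90*x^2 - 200*x + 125

Expanding det(x·I − A) (e.g. by cofactor expansion or by noting that A is similar to its Jordan form J, which has the same characteristic polynomial as A) gives
  χ_A(x) = x^4 - 16*x^3 + 90*x^2 - 200*x + 125
which factors as (x - 5)^3*(x - 1). The eigenvalues (with algebraic multiplicities) are λ = 1 with multiplicity 1, λ = 5 with multiplicity 3.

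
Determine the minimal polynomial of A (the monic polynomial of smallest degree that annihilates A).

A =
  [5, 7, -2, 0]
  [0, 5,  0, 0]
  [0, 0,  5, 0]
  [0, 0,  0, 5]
x^2 - 10*x + 25

The characteristic polynomial is χ_A(x) = (x - 5)^4, so the eigenvalues are known. The minimal polynomial is
  m_A(x) = Π_λ (x − λ)^{k_λ}
where k_λ is the size of the *largest* Jordan block for λ (equivalently, the smallest k with (A − λI)^k v = 0 for every generalised eigenvector v of λ).

  λ = 5: largest Jordan block has size 2, contributing (x − 5)^2

So m_A(x) = (x - 5)^2 = x^2 - 10*x + 25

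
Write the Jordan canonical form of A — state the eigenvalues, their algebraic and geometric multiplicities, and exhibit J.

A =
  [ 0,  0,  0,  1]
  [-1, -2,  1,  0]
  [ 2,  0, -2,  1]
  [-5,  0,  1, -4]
J_3(-2) ⊕ J_1(-2)

The characteristic polynomial is
  det(x·I − A) = x^4 + 8*x^3 + 24*x^2 + 32*x + 16 = (x + 2)^4

Eigenvalues and multiplicities (the geometric multiplicity of λ is n − rank(A − λI), which equals the number of Jordan blocks for λ):
  λ = -2: algebraic multiplicity = 4, geometric multiplicity = 2

Determining the block sizes for each eigenvalue:
  λ = -2: with am = 4 and gm = 2, the partition is not yet determined (e.g. several partitions of 4 into 2 parts exist). Let N = A − (-2)·I. Computing rank(N^1) = 2, rank(N^2) = 1, rank(N^3) = 0; the number of blocks of size ≥ j is rank(N^{j−1}) − rank(N^j), giving [2, 1, 1]. So we have 1 block(s) of size 3, 1 block(s) of size 1 → block sizes [3, 1]

Assembling the blocks gives a Jordan form
J =
  [-2,  1,  0,  0]
  [ 0, -2,  1,  0]
  [ 0,  0, -2,  0]
  [ 0,  0,  0, -2]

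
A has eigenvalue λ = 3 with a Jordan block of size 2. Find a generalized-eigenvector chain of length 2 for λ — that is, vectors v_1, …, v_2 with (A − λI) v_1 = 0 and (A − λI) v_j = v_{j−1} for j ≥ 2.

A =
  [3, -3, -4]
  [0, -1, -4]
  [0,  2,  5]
A Jordan chain for λ = 3 of length 2:
v_1 = (1, 0, 0)ᵀ
v_2 = (0, 1, -1)ᵀ

Let N = A − (3)·I. We want v_2 with N^2 v_2 = 0 but N^1 v_2 ≠ 0; then v_{j-1} := N · v_j for j = 2, …, 2.

Pick v_2 = (0, 1, -1)ᵀ.
Then v_1 = N · v_2 = (1, 0, 0)ᵀ.

Sanity check: (A − (3)·I) v_1 = (0, 0, 0)ᵀ = 0. ✓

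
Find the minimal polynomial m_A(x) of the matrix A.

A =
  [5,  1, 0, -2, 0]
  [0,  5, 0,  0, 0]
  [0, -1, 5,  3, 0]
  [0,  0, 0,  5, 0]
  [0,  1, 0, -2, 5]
x^2 - 10*x + 25

The characteristic polynomial is χ_A(x) = (x - 5)^5, so the eigenvalues are known. The minimal polynomial is
  m_A(x) = Π_λ (x − λ)^{k_λ}
where k_λ is the size of the *largest* Jordan block for λ (equivalently, the smallest k with (A − λI)^k v = 0 for every generalised eigenvector v of λ).

  λ = 5: largest Jordan block has size 2, contributing (x − 5)^2

So m_A(x) = (x - 5)^2 = x^2 - 10*x + 25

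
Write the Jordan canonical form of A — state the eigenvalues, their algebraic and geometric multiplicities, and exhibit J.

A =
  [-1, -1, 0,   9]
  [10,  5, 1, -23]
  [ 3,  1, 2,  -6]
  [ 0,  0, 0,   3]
J_3(2) ⊕ J_1(3)

The characteristic polynomial is
  det(x·I − A) = x^4 - 9*x^3 + 30*x^2 - 44*x + 24 = (x - 3)*(x - 2)^3

Eigenvalues and multiplicities (the geometric multiplicity of λ is n − rank(A − λI), which equals the number of Jordan blocks for λ):
  λ = 2: algebraic multiplicity = 3, geometric multiplicity = 1
  λ = 3: algebraic multiplicity = 1, geometric multiplicity = 1

Determining the block sizes for each eigenvalue:
  λ = 2: one block (gm = 1), so the single block has size am = 3 → block sizes [3]
  λ = 3: one block (gm = 1), so the single block has size am = 1 → block sizes [1]

Assembling the blocks gives a Jordan form
J =
  [2, 1, 0, 0]
  [0, 2, 1, 0]
  [0, 0, 2, 0]
  [0, 0, 0, 3]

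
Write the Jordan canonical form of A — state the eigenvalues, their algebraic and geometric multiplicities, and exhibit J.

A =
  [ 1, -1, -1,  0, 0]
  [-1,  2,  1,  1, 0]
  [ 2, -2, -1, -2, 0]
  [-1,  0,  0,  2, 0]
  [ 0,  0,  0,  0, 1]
J_3(1) ⊕ J_1(1) ⊕ J_1(1)

The characteristic polynomial is
  det(x·I − A) = x^5 - 5*x^4 + 10*x^3 - 10*x^2 + 5*x - 1 = (x - 1)^5

Eigenvalues and multiplicities (the geometric multiplicity of λ is n − rank(A − λI), which equals the number of Jordan blocks for λ):
  λ = 1: algebraic multiplicity = 5, geometric multiplicity = 3

Determining the block sizes for each eigenvalue:
  λ = 1: with am = 5 and gm = 3, the partition is not yet determined (e.g. several partitions of 5 into 3 parts exist). Let N = A − (1)·I. Computing rank(N^1) = 2, rank(N^2) = 1, rank(N^3) = 0; the number of blocks of size ≥ j is rank(N^{j−1}) − rank(N^j), giving [3, 1, 1]. So we have 1 block(s) of size 3, 2 block(s) of size 1 → block sizes [3, 1, 1]

Assembling the blocks gives a Jordan form
J =
  [1, 1, 0, 0, 0]
  [0, 1, 1, 0, 0]
  [0, 0, 1, 0, 0]
  [0, 0, 0, 1, 0]
  [0, 0, 0, 0, 1]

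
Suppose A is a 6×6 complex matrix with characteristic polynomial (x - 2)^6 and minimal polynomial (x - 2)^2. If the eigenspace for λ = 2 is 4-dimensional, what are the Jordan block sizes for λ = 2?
Block sizes for λ = 2: [2, 2, 1, 1]

Step 1 — from the characteristic polynomial, algebraic multiplicity of λ = 2 is 6. From dim ker(A − (2)·I) = 4, there are exactly 4 Jordan blocks for λ = 2.
Step 2 — from the minimal polynomial, the factor (x − 2)^2 tells us the largest block for λ = 2 has size 2.
Step 3 — with total size 6, 4 blocks, and largest block 2, the block sizes (in nonincreasing order) are [2, 2, 1, 1].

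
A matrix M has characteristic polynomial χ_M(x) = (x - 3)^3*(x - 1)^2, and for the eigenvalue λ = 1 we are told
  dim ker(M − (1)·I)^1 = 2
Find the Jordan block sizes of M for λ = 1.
Block sizes for λ = 1: [1, 1]

From the dimensions of kernels of powers, the number of Jordan blocks of size at least j is d_j − d_{j−1} where d_j = dim ker(N^j) (with d_0 = 0). Computing the differences gives [2].
The number of blocks of size exactly k is (#blocks of size ≥ k) − (#blocks of size ≥ k + 1), so the partition is: 2 block(s) of size 1.
In nonincreasing order the block sizes are [1, 1].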